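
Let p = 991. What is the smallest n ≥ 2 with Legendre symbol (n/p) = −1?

3

(2/991) = +1, so 2 is a residue.
(3/991) = −1, so 3 is the smallest positive non-residue mod 991.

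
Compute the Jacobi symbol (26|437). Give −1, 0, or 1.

Pull out 2: since 437 ≡ 5 (mod 8), (2/437) = -1.
Reciprocity: 13 ≡ 1 and 437 ≡ 1 (mod 4), so (13/437) = +(437/13).
Reduce top mod 13: now compute (8/13).
Pull out 2^3: since 13 ≡ 5 (mod 8), (2/13) = -1, so (2/13)^3 = -1.
Reached (1/13) = 1. Collecting the sign flips along the way, the symbol is +1.

1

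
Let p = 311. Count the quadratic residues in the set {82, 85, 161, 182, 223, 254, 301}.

3

(82/311) = -1 → non-residue.
(85/311) = -1 → non-residue.
(161/311) = -1 → non-residue.
(182/311) = +1 → QR.
(223/311) = +1 → QR.
(254/311) = +1 → QR.
(301/311) = -1 → non-residue.
Total quadratic residues among the 7: 3.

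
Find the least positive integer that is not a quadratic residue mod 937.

5

(2/937) = +1, so 2 is a residue.
(3/937) = +1, so 3 is a residue.
(4/937) = +1, so 4 is a residue.
(5/937) = −1, so 5 is the smallest positive non-residue mod 937.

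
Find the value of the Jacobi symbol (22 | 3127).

-1

Pull out 2: since 3127 ≡ 7 (mod 8), (2/3127) = +1.
Reciprocity: 11 ≡ 3 and 3127 ≡ 3 (mod 4), so (11/3127) = −(3127/11).
Reduce top mod 11: now compute (3/11).
Reciprocity: 3 ≡ 3 and 11 ≡ 3 (mod 4), so (3/11) = −(11/3).
Reduce top mod 3: now compute (2/3).
Pull out 2: since 3 ≡ 3 (mod 8), (2/3) = -1.
Reached (1/3) = 1. Collecting the sign flips along the way, the symbol is -1.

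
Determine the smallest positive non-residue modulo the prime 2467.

(2/2467) = −1, so 2 is the smallest positive non-residue mod 2467.

2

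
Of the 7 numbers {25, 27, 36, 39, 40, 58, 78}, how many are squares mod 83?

5

(25/83) = +1 → QR.
(27/83) = +1 → QR.
(36/83) = +1 → QR.
(39/83) = -1 → non-residue.
(40/83) = +1 → QR.
(58/83) = -1 → non-residue.
(78/83) = +1 → QR.
Total quadratic residues among the 7: 5.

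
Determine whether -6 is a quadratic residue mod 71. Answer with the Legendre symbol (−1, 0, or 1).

Euler's criterion: (-6/71) ≡ 65^35 (mod 71).
65^2 ≡ 36 (mod 71)
65^4 ≡ 18 (mod 71)
65^8 ≡ 40 (mod 71)
65^16 ≡ 38 (mod 71)
65^32 ≡ 24 (mod 71)
65^35 = 65^(32+2+1) ≡ 70 (mod 71).
Result is 70 ≡ −1, so (-6/71) = −1.

-1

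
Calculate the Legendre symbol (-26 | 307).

-1

First reduce: -26 ≡ 281 (mod 307).
Reciprocity: 281 ≡ 1 and 307 ≡ 3 (mod 4), so (281/307) = +(307/281).
Reduce top mod 281: now compute (26/281).
Pull out 2: since 281 ≡ 1 (mod 8), (2/281) = +1.
Reciprocity: 13 ≡ 1 and 281 ≡ 1 (mod 4), so (13/281) = +(281/13).
Reduce top mod 13: now compute (8/13).
Pull out 2^3: since 13 ≡ 5 (mod 8), (2/13) = -1, so (2/13)^3 = -1.
Reached (1/13) = 1. Collecting the sign flips along the way, the symbol is -1.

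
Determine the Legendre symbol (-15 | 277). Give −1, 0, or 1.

-1

First reduce: -15 ≡ 262 (mod 277).
Pull out 2: since 277 ≡ 5 (mod 8), (2/277) = -1.
Reciprocity: 131 ≡ 3 and 277 ≡ 1 (mod 4), so (131/277) = +(277/131).
Reduce top mod 131: now compute (15/131).
Reciprocity: 15 ≡ 3 and 131 ≡ 3 (mod 4), so (15/131) = −(131/15).
Reduce top mod 15: now compute (11/15).
Reciprocity: 11 ≡ 3 and 15 ≡ 3 (mod 4), so (11/15) = −(15/11).
Reduce top mod 11: now compute (4/11).
Pull out 2^2: since 11 ≡ 3 (mod 8), (2/11) = -1, so (2/11)^2 = +1.
Reached (1/11) = 1. Collecting the sign flips along the way, the symbol is -1.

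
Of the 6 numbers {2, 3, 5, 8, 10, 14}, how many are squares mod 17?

(2/17) = +1 → QR.
(3/17) = -1 → non-residue.
(5/17) = -1 → non-residue.
(8/17) = +1 → QR.
(10/17) = -1 → non-residue.
(14/17) = -1 → non-residue.
Total quadratic residues among the 6: 2.

2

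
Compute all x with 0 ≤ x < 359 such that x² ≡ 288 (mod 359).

Since 359 ≡ 3 (mod 4), a square root of 288 is 288^((359+1)/4) = 288^90 mod 359.
Repeated squaring: 288^2≡15, 288^4≡225, 288^8≡6, 288^16≡36, 288^32≡219, 288^64≡214 (mod 359).
288^90 = 288^(64+16+8+2) ≡ 131 (mod 359).
Check: 131² = 17161 ≡ 288 (mod 359). The two roots are 131 and 228.

131, 228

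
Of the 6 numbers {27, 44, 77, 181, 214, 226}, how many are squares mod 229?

5

(27/229) = +1 → QR.
(44/229) = +1 → QR.
(77/229) = -1 → non-residue.
(181/229) = +1 → QR.
(214/229) = +1 → QR.
(226/229) = +1 → QR.
Total quadratic residues among the 6: 5.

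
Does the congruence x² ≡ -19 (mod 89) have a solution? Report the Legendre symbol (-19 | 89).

First reduce: -19 ≡ 70 (mod 89).
Pull out 2: since 89 ≡ 1 (mod 8), (2/89) = +1.
Reciprocity: 35 ≡ 3 and 89 ≡ 1 (mod 4), so (35/89) = +(89/35).
Reduce top mod 35: now compute (19/35).
Reciprocity: 19 ≡ 3 and 35 ≡ 3 (mod 4), so (19/35) = −(35/19).
Reduce top mod 19: now compute (16/19).
Pull out 2^4: since 19 ≡ 3 (mod 8), (2/19) = -1, so (2/19)^4 = +1.
Reached (1/19) = 1. Collecting the sign flips along the way, the symbol is -1.

-1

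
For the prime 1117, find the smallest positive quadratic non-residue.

2

(2/1117) = −1, so 2 is the smallest positive non-residue mod 1117.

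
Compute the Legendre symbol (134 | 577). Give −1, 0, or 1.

Pull out 2: since 577 ≡ 1 (mod 8), (2/577) = +1.
Reciprocity: 67 ≡ 3 and 577 ≡ 1 (mod 4), so (67/577) = +(577/67).
Reduce top mod 67: now compute (41/67).
Reciprocity: 41 ≡ 1 and 67 ≡ 3 (mod 4), so (41/67) = +(67/41).
Reduce top mod 41: now compute (26/41).
Pull out 2: since 41 ≡ 1 (mod 8), (2/41) = +1.
Reciprocity: 13 ≡ 1 and 41 ≡ 1 (mod 4), so (13/41) = +(41/13).
Reduce top mod 13: now compute (2/13).
Pull out 2: since 13 ≡ 5 (mod 8), (2/13) = -1.
Reached (1/13) = 1. Collecting the sign flips along the way, the symbol is -1.

-1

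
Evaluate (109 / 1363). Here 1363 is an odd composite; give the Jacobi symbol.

Reciprocity: 109 ≡ 1 and 1363 ≡ 3 (mod 4), so (109/1363) = +(1363/109).
Reduce top mod 109: now compute (55/109).
Reciprocity: 55 ≡ 3 and 109 ≡ 1 (mod 4), so (55/109) = +(109/55).
Reduce top mod 55: now compute (54/55).
Pull out 2: since 55 ≡ 7 (mod 8), (2/55) = +1.
Reciprocity: 27 ≡ 3 and 55 ≡ 3 (mod 4), so (27/55) = −(55/27).
Reduce top mod 27: now compute (1/27).
Reached (1/27) = 1. Collecting the sign flips along the way, the symbol is -1.

-1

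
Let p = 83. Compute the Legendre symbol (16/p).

Euler's criterion: (16/83) ≡ 16^41 (mod 83).
16^2 ≡ 7 (mod 83)
16^4 ≡ 49 (mod 83)
16^8 ≡ 77 (mod 83)
16^16 ≡ 36 (mod 83)
16^32 ≡ 51 (mod 83)
16^41 = 16^(32+8+1) ≡ 1 (mod 83).
Result is 1, so (16/83) = 1.

1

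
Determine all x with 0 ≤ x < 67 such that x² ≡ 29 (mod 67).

30, 37

Since 67 ≡ 3 (mod 4), a square root of 29 is 29^((67+1)/4) = 29^17 mod 67.
Repeated squaring: 29^2≡37, 29^4≡29, 29^8≡37, 29^16≡29 (mod 67).
29^17 = 29^(16+1) ≡ 37 (mod 67).
Check: 37² = 1369 ≡ 29 (mod 67). The two roots are 30 and 37.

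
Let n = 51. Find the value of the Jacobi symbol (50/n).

-1

Pull out 2: since 51 ≡ 3 (mod 8), (2/51) = -1.
Reciprocity: 25 ≡ 1 and 51 ≡ 3 (mod 4), so (25/51) = +(51/25).
Reduce top mod 25: now compute (1/25).
Reached (1/25) = 1. Collecting the sign flips along the way, the symbol is -1.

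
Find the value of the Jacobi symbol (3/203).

Reciprocity: 3 ≡ 3 and 203 ≡ 3 (mod 4), so (3/203) = −(203/3).
Reduce top mod 3: now compute (2/3).
Pull out 2: since 3 ≡ 3 (mod 8), (2/3) = -1.
Reached (1/3) = 1. Collecting the sign flips along the way, the symbol is +1.

1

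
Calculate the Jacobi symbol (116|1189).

Pull out 2^2: since 1189 ≡ 5 (mod 8), (2/1189) = -1, so (2/1189)^2 = +1.
Reciprocity: 29 ≡ 1 and 1189 ≡ 1 (mod 4), so (29/1189) = +(1189/29).
Reduce top mod 29: now compute (0/29).
Top reduces to 0: gcd > 1, so the symbol is 0.

0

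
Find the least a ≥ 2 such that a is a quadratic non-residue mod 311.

11

(2/311) = +1, so 2 is a residue.
(3/311) = +1, so 3 is a residue.
(4/311) = +1, so 4 is a residue.
(5/311) = +1, so 5 is a residue.
(6/311) = +1, so 6 is a residue.
(7/311) = +1, so 7 is a residue.
(8/311) = +1, so 8 is a residue.
(9/311) = +1, so 9 is a residue.
(10/311) = +1, so 10 is a residue.
(11/311) = −1, so 11 is the smallest positive non-residue mod 311.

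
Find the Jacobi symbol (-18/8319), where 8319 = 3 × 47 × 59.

0

First reduce: -18 ≡ 8301 (mod 8319).
Reciprocity: 8301 ≡ 1 and 8319 ≡ 3 (mod 4), so (8301/8319) = +(8319/8301).
Reduce top mod 8301: now compute (18/8301).
Pull out 2: since 8301 ≡ 5 (mod 8), (2/8301) = -1.
Reciprocity: 9 ≡ 1 and 8301 ≡ 1 (mod 4), so (9/8301) = +(8301/9).
Reduce top mod 9: now compute (3/9).
Reciprocity: 3 ≡ 3 and 9 ≡ 1 (mod 4), so (3/9) = +(9/3).
Reduce top mod 3: now compute (0/3).
Top reduces to 0: gcd > 1, so the symbol is 0.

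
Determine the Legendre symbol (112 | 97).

First reduce: 112 ≡ 15 (mod 97).
Reciprocity: 15 ≡ 3 and 97 ≡ 1 (mod 4), so (15/97) = +(97/15).
Reduce top mod 15: now compute (7/15).
Reciprocity: 7 ≡ 3 and 15 ≡ 3 (mod 4), so (7/15) = −(15/7).
Reduce top mod 7: now compute (1/7).
Reached (1/7) = 1. Collecting the sign flips along the way, the symbol is -1.

-1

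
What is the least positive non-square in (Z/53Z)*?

(2/53) = −1, so 2 is the smallest positive non-residue mod 53.

2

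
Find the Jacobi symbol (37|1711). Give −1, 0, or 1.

Reciprocity: 37 ≡ 1 and 1711 ≡ 3 (mod 4), so (37/1711) = +(1711/37).
Reduce top mod 37: now compute (9/37).
Reciprocity: 9 ≡ 1 and 37 ≡ 1 (mod 4), so (9/37) = +(37/9).
Reduce top mod 9: now compute (1/9).
Reached (1/9) = 1. Collecting the sign flips along the way, the symbol is +1.

1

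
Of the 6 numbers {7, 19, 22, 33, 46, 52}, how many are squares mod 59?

(7/59) = +1 → QR.
(19/59) = +1 → QR.
(22/59) = +1 → QR.
(33/59) = -1 → non-residue.
(46/59) = +1 → QR.
(52/59) = -1 → non-residue.
Total quadratic residues among the 6: 4.

4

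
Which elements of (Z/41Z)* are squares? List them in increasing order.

1,2,4,5,8,9,10,16,18,20,21,23,25,31,32,33,36,37,39,40

Square k = 1,…,20 (k and 41−k give the same square):
1²=1, 2²=4, 3²=9, 4²=16, 5²=25, 6²=36, 7²≡8, 8²≡23, 9²≡40, 10²≡18, 11²≡39, 12²≡21, 13²≡5, 14²≡32, 15²≡20, 16²≡10, 17²≡2, 18²≡37, 19²≡33, 20²≡31 (mod 41).
So the quadratic residues mod 41 are {1, 2, 4, 5, 8, 9, 10, 16, 18, 20, 21, 23, 25, 31, 32, 33, 36, 37, 39, 40}.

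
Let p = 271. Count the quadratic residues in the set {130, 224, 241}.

(130/271) = -1 → non-residue.
(224/271) = +1 → QR.
(241/271) = +1 → QR.
Total quadratic residues among the 3: 2.

2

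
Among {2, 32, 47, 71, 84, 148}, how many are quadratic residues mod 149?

(2/149) = -1 → non-residue.
(32/149) = -1 → non-residue.
(47/149) = +1 → QR.
(71/149) = -1 → non-residue.
(84/149) = -1 → non-residue.
(148/149) = +1 → QR.
Total quadratic residues among the 6: 2.

2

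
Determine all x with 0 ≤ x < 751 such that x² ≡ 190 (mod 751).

Since 751 ≡ 3 (mod 4), a square root of 190 is 190^((751+1)/4) = 190^188 mod 751.
Repeated squaring: 190^2≡52, 190^4≡451, 190^8≡631, 190^16≡131, 190^32≡639, 190^64≡528, 190^128≡163 (mod 751).
190^188 = 190^(128+32+16+8+4) ≡ 374 (mod 751).
Check: 374² = 139876 ≡ 190 (mod 751). The two roots are 374 and 377.

374, 377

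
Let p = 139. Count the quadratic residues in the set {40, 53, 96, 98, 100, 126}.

2

(40/139) = -1 → non-residue.
(53/139) = -1 → non-residue.
(96/139) = +1 → QR.
(98/139) = -1 → non-residue.
(100/139) = +1 → QR.
(126/139) = -1 → non-residue.
Total quadratic residues among the 6: 2.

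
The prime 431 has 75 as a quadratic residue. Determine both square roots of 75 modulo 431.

Since 431 ≡ 3 (mod 4), a square root of 75 is 75^((431+1)/4) = 75^108 mod 431.
Repeated squaring: 75^2≡22, 75^4≡53, 75^8≡223, 75^16≡164, 75^32≡174, 75^64≡106 (mod 431).
75^108 = 75^(64+32+8+4) ≡ 180 (mod 431).
Check: 180² = 32400 ≡ 75 (mod 431). The two roots are 180 and 251.

180, 251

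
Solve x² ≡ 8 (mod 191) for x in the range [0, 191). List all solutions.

Since 191 ≡ 3 (mod 4), a square root of 8 is 8^((191+1)/4) = 8^48 mod 191.
Repeated squaring: 8^2≡64, 8^4≡85, 8^8≡158, 8^16≡134, 8^32≡2 (mod 191).
8^48 = 8^(32+16) ≡ 77 (mod 191).
Check: 77² = 5929 ≡ 8 (mod 191). The two roots are 77 and 114.

77, 114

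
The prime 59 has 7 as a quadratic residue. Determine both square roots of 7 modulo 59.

19, 40

Since 59 ≡ 3 (mod 4), a square root of 7 is 7^((59+1)/4) = 7^15 mod 59.
Repeated squaring: 7^2≡49, 7^4≡41, 7^8≡29 (mod 59).
7^15 = 7^(8+4+2+1) ≡ 19 (mod 59).
Check: 19² = 361 ≡ 7 (mod 59). The two roots are 19 and 40.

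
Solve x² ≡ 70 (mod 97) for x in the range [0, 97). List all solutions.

97 ≡ 1 (mod 4), so we find a root by search.
Trying successive values, 19² = 361 ≡ 70 (mod 97). The other root is 97 − 19 = 78.

19, 78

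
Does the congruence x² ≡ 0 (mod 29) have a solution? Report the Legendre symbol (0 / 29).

Top reduces to 0: gcd > 1, so the symbol is 0.

0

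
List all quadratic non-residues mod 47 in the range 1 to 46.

Square k = 1,…,23 (k and 47−k give the same square):
1²=1, 2²=4, 3²=9, 4²=16, 5²=25, 6²=36, 7²≡2, 8²≡17, 9²≡34, 10²≡6, 11²≡27, 12²≡3, 13²≡28, 14²≡8, 15²≡37, 16²≡21, 17²≡7, 18²≡42, 19²≡32, 20²≡24, 21²≡18, 22²≡14, 23²≡12 (mod 47).
The residues are {1, 2, 3, 4, 6, 7, 8, 9, 12, 14, 16, 17, 18, 21, 24, 25, 27, 28, 32, 34, 36, 37, 42}; the non-residues are the remaining 23 nonzero classes.

5 10 11 13 15 19 20 22 23 26 29 30 31 33 35 38 39 40 41 43 44 45 46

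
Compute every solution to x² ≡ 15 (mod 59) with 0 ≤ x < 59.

29, 30

Since 59 ≡ 3 (mod 4), a square root of 15 is 15^((59+1)/4) = 15^15 mod 59.
Repeated squaring: 15^2≡48, 15^4≡3, 15^8≡9 (mod 59).
15^15 = 15^(8+4+2+1) ≡ 29 (mod 59).
Check: 29² = 841 ≡ 15 (mod 59). The two roots are 29 and 30.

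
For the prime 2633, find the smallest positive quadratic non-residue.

3

(2/2633) = +1, so 2 is a residue.
(3/2633) = −1, so 3 is the smallest positive non-residue mod 2633.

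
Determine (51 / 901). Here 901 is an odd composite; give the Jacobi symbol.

Reciprocity: 51 ≡ 3 and 901 ≡ 1 (mod 4), so (51/901) = +(901/51).
Reduce top mod 51: now compute (34/51).
Pull out 2: since 51 ≡ 3 (mod 8), (2/51) = -1.
Reciprocity: 17 ≡ 1 and 51 ≡ 3 (mod 4), so (17/51) = +(51/17).
Reduce top mod 17: now compute (0/17).
Top reduces to 0: gcd > 1, so the symbol is 0.

0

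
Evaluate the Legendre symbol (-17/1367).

1

First reduce: -17 ≡ 1350 (mod 1367).
Pull out 2: since 1367 ≡ 7 (mod 8), (2/1367) = +1.
Reciprocity: 675 ≡ 3 and 1367 ≡ 3 (mod 4), so (675/1367) = −(1367/675).
Reduce top mod 675: now compute (17/675).
Reciprocity: 17 ≡ 1 and 675 ≡ 3 (mod 4), so (17/675) = +(675/17).
Reduce top mod 17: now compute (12/17).
Pull out 2^2: since 17 ≡ 1 (mod 8), (2/17) = +1, so (2/17)^2 = +1.
Reciprocity: 3 ≡ 3 and 17 ≡ 1 (mod 4), so (3/17) = +(17/3).
Reduce top mod 3: now compute (2/3).
Pull out 2: since 3 ≡ 3 (mod 8), (2/3) = -1.
Reached (1/3) = 1. Collecting the sign flips along the way, the symbol is +1.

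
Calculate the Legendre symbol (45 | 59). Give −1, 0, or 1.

1

Euler's criterion: (45/59) ≡ 45^29 (mod 59).
45^2 ≡ 19 (mod 59)
45^4 ≡ 7 (mod 59)
45^8 ≡ 49 (mod 59)
45^16 ≡ 41 (mod 59)
45^29 = 45^(16+8+4+1) ≡ 1 (mod 59).
Result is 1, so (45/59) = 1.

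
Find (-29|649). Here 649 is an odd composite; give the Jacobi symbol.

First reduce: -29 ≡ 620 (mod 649).
Pull out 2^2: since 649 ≡ 1 (mod 8), (2/649) = +1, so (2/649)^2 = +1.
Reciprocity: 155 ≡ 3 and 649 ≡ 1 (mod 4), so (155/649) = +(649/155).
Reduce top mod 155: now compute (29/155).
Reciprocity: 29 ≡ 1 and 155 ≡ 3 (mod 4), so (29/155) = +(155/29).
Reduce top mod 29: now compute (10/29).
Pull out 2: since 29 ≡ 5 (mod 8), (2/29) = -1.
Reciprocity: 5 ≡ 1 and 29 ≡ 1 (mod 4), so (5/29) = +(29/5).
Reduce top mod 5: now compute (4/5).
Pull out 2^2: since 5 ≡ 5 (mod 8), (2/5) = -1, so (2/5)^2 = +1.
Reached (1/5) = 1. Collecting the sign flips along the way, the symbol is -1.

-1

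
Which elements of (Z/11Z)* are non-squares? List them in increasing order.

Square k = 1,…,5 (k and 11−k give the same square):
1²=1, 2²=4, 3²=9, 4²≡5, 5²≡3 (mod 11).
The residues are {1, 3, 4, 5, 9}; the non-residues are the remaining 5 nonzero classes.

2, 6, 7, 8, 10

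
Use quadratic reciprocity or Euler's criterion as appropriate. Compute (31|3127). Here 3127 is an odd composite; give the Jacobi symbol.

1

Reciprocity: 31 ≡ 3 and 3127 ≡ 3 (mod 4), so (31/3127) = −(3127/31).
Reduce top mod 31: now compute (27/31).
Reciprocity: 27 ≡ 3 and 31 ≡ 3 (mod 4), so (27/31) = −(31/27).
Reduce top mod 27: now compute (4/27).
Pull out 2^2: since 27 ≡ 3 (mod 8), (2/27) = -1, so (2/27)^2 = +1.
Reached (1/27) = 1. Collecting the sign flips along the way, the symbol is +1.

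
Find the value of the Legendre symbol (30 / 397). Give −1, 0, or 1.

1

Pull out 2: since 397 ≡ 5 (mod 8), (2/397) = -1.
Reciprocity: 15 ≡ 3 and 397 ≡ 1 (mod 4), so (15/397) = +(397/15).
Reduce top mod 15: now compute (7/15).
Reciprocity: 7 ≡ 3 and 15 ≡ 3 (mod 4), so (7/15) = −(15/7).
Reduce top mod 7: now compute (1/7).
Reached (1/7) = 1. Collecting the sign flips along the way, the symbol is +1.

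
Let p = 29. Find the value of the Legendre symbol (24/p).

1

Pull out 2^3: since 29 ≡ 5 (mod 8), (2/29) = -1, so (2/29)^3 = -1.
Reciprocity: 3 ≡ 3 and 29 ≡ 1 (mod 4), so (3/29) = +(29/3).
Reduce top mod 3: now compute (2/3).
Pull out 2: since 3 ≡ 3 (mod 8), (2/3) = -1.
Reached (1/3) = 1. Collecting the sign flips along the way, the symbol is +1.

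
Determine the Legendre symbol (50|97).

1

Euler's criterion: (50/97) ≡ 50^48 (mod 97).
50^2 ≡ 75 (mod 97)
50^4 ≡ 96 (mod 97)
50^8 ≡ 1 (mod 97)
50^16 ≡ 1 (mod 97)
50^32 ≡ 1 (mod 97)
50^48 = 50^(32+16) ≡ 1 (mod 97).
Result is 1, so (50/97) = 1.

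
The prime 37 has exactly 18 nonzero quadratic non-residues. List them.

2,5,6,8,13,14,15,17,18,19,20,22,23,24,29,31,32,35

Square k = 1,…,18 (k and 37−k give the same square):
1²=1, 2²=4, 3²=9, 4²=16, 5²=25, 6²=36, 7²≡12, 8²≡27, 9²≡7, 10²≡26, 11²≡10, 12²≡33, 13²≡21, 14²≡11, 15²≡3, 16²≡34, 17²≡30, 18²≡28 (mod 37).
The residues are {1, 3, 4, 7, 9, 10, 11, 12, 16, 21, 25, 26, 27, 28, 30, 33, 34, 36}; the non-residues are the remaining 18 nonzero classes.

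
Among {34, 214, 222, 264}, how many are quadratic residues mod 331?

(34/331) = -1 → non-residue.
(214/331) = +1 → QR.
(222/331) = -1 → non-residue.
(264/331) = -1 → non-residue.
Total quadratic residues among the 4: 1.

1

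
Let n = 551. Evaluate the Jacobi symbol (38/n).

Pull out 2: since 551 ≡ 7 (mod 8), (2/551) = +1.
Reciprocity: 19 ≡ 3 and 551 ≡ 3 (mod 4), so (19/551) = −(551/19).
Reduce top mod 19: now compute (0/19).
Top reduces to 0: gcd > 1, so the symbol is 0.

0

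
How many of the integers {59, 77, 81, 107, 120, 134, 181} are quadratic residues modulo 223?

(59/223) = -1 → non-residue.
(77/223) = -1 → non-residue.
(81/223) = +1 → QR.
(107/223) = -1 → non-residue.
(120/223) = +1 → QR.
(134/223) = -1 → non-residue.
(181/223) = +1 → QR.
Total quadratic residues among the 7: 3.

3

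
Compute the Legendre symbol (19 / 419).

Reciprocity: 19 ≡ 3 and 419 ≡ 3 (mod 4), so (19/419) = −(419/19).
Reduce top mod 19: now compute (1/19).
Reached (1/19) = 1. Collecting the sign flips along the way, the symbol is -1.

-1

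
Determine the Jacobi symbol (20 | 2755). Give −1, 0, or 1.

0

Pull out 2^2: since 2755 ≡ 3 (mod 8), (2/2755) = -1, so (2/2755)^2 = +1.
Reciprocity: 5 ≡ 1 and 2755 ≡ 3 (mod 4), so (5/2755) = +(2755/5).
Reduce top mod 5: now compute (0/5).
Top reduces to 0: gcd > 1, so the symbol is 0.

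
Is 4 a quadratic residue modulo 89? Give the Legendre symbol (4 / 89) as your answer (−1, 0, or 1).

1

Pull out 2^2: since 89 ≡ 1 (mod 8), (2/89) = +1, so (2/89)^2 = +1.
Reached (1/89) = 1. Collecting the sign flips along the way, the symbol is +1.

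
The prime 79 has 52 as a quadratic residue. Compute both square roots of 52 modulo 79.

Since 79 ≡ 3 (mod 4), a square root of 52 is 52^((79+1)/4) = 52^20 mod 79.
Repeated squaring: 52^2≡18, 52^4≡8, 52^8≡64, 52^16≡67 (mod 79).
52^20 = 52^(16+4) ≡ 62 (mod 79).
Check: 62² = 3844 ≡ 52 (mod 79). The two roots are 17 and 62.

17, 62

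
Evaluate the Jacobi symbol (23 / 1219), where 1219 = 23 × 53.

Reciprocity: 23 ≡ 3 and 1219 ≡ 3 (mod 4), so (23/1219) = −(1219/23).
Reduce top mod 23: now compute (0/23).
Top reduces to 0: gcd > 1, so the symbol is 0.

0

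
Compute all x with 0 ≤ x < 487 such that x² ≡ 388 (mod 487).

43, 444

Since 487 ≡ 3 (mod 4), a square root of 388 is 388^((487+1)/4) = 388^122 mod 487.
Repeated squaring: 388^2≡61, 388^4≡312, 388^8≡431, 388^16≡214, 388^32≡18, 388^64≡324 (mod 487).
388^122 = 388^(64+32+16+8+2) ≡ 444 (mod 487).
Check: 444² = 197136 ≡ 388 (mod 487). The two roots are 43 and 444.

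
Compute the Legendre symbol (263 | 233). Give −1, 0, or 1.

1

First reduce: 263 ≡ 30 (mod 233).
Pull out 2: since 233 ≡ 1 (mod 8), (2/233) = +1.
Reciprocity: 15 ≡ 3 and 233 ≡ 1 (mod 4), so (15/233) = +(233/15).
Reduce top mod 15: now compute (8/15).
Pull out 2^3: since 15 ≡ 7 (mod 8), (2/15) = +1, so (2/15)^3 = +1.
Reached (1/15) = 1. Collecting the sign flips along the way, the symbol is +1.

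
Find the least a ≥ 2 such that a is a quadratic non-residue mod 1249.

(2/1249) = +1, so 2 is a residue.
(3/1249) = +1, so 3 is a residue.
(4/1249) = +1, so 4 is a residue.
(5/1249) = +1, so 5 is a residue.
(6/1249) = +1, so 6 is a residue.
(7/1249) = −1, so 7 is the smallest positive non-residue mod 1249.

7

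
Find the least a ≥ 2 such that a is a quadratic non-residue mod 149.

2

(2/149) = −1, so 2 is the smallest positive non-residue mod 149.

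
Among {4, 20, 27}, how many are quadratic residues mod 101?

2

(4/101) = +1 → QR.
(20/101) = +1 → QR.
(27/101) = -1 → non-residue.
Total quadratic residues among the 3: 2.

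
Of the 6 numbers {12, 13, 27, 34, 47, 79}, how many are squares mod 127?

(12/127) = -1 → non-residue.
(13/127) = +1 → QR.
(27/127) = -1 → non-residue.
(34/127) = +1 → QR.
(47/127) = +1 → QR.
(79/127) = +1 → QR.
Total quadratic residues among the 6: 4.

4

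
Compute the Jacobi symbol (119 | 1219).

Reciprocity: 119 ≡ 3 and 1219 ≡ 3 (mod 4), so (119/1219) = −(1219/119).
Reduce top mod 119: now compute (29/119).
Reciprocity: 29 ≡ 1 and 119 ≡ 3 (mod 4), so (29/119) = +(119/29).
Reduce top mod 29: now compute (3/29).
Reciprocity: 3 ≡ 3 and 29 ≡ 1 (mod 4), so (3/29) = +(29/3).
Reduce top mod 3: now compute (2/3).
Pull out 2: since 3 ≡ 3 (mod 8), (2/3) = -1.
Reached (1/3) = 1. Collecting the sign flips along the way, the symbol is +1.

1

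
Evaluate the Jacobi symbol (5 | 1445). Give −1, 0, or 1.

Reciprocity: 5 ≡ 1 and 1445 ≡ 1 (mod 4), so (5/1445) = +(1445/5).
Reduce top mod 5: now compute (0/5).
Top reduces to 0: gcd > 1, so the symbol is 0.

0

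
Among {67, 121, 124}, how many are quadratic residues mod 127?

2

(67/127) = -1 → non-residue.
(121/127) = +1 → QR.
(124/127) = +1 → QR.
Total quadratic residues among the 3: 2.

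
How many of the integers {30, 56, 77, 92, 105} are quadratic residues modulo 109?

1

(30/109) = -1 → non-residue.
(56/109) = -1 → non-residue.
(77/109) = -1 → non-residue.
(92/109) = -1 → non-residue.
(105/109) = +1 → QR.
Total quadratic residues among the 5: 1.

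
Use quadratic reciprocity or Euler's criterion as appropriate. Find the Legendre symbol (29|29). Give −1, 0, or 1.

First reduce: 29 ≡ 0 (mod 29).
Top reduces to 0: gcd > 1, so the symbol is 0.

0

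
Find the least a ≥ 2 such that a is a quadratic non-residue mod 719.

11

(2/719) = +1, so 2 is a residue.
(3/719) = +1, so 3 is a residue.
(4/719) = +1, so 4 is a residue.
(5/719) = +1, so 5 is a residue.
(6/719) = +1, so 6 is a residue.
(7/719) = +1, so 7 is a residue.
(8/719) = +1, so 8 is a residue.
(9/719) = +1, so 9 is a residue.
(10/719) = +1, so 10 is a residue.
(11/719) = −1, so 11 is the smallest positive non-residue mod 719.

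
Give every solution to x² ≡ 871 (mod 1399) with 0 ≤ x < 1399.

490, 909

Since 1399 ≡ 3 (mod 4), a square root of 871 is 871^((1399+1)/4) = 871^350 mod 1399.
Repeated squaring: 871^2≡383, 871^4≡1193, 871^8≡466, 871^16≡311, 871^32≡190, 871^64≡1125, 871^128≡929, 871^256≡1257 (mod 1399).
871^350 = 871^(256+64+16+8+4+2) ≡ 490 (mod 1399).
Check: 490² = 240100 ≡ 871 (mod 1399). The two roots are 490 and 909.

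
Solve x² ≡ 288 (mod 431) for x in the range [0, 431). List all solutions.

101, 330

Since 431 ≡ 3 (mod 4), a square root of 288 is 288^((431+1)/4) = 288^108 mod 431.
Repeated squaring: 288^2≡192, 288^4≡229, 288^8≡290, 288^16≡55, 288^32≡8, 288^64≡64 (mod 431).
288^108 = 288^(64+32+8+4) ≡ 330 (mod 431).
Check: 330² = 108900 ≡ 288 (mod 431). The two roots are 101 and 330.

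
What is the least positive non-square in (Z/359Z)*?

7

(2/359) = +1, so 2 is a residue.
(3/359) = +1, so 3 is a residue.
(4/359) = +1, so 4 is a residue.
(5/359) = +1, so 5 is a residue.
(6/359) = +1, so 6 is a residue.
(7/359) = −1, so 7 is the smallest positive non-residue mod 359.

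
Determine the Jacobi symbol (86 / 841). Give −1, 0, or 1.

Pull out 2: since 841 ≡ 1 (mod 8), (2/841) = +1.
Reciprocity: 43 ≡ 3 and 841 ≡ 1 (mod 4), so (43/841) = +(841/43).
Reduce top mod 43: now compute (24/43).
Pull out 2^3: since 43 ≡ 3 (mod 8), (2/43) = -1, so (2/43)^3 = -1.
Reciprocity: 3 ≡ 3 and 43 ≡ 3 (mod 4), so (3/43) = −(43/3).
Reduce top mod 3: now compute (1/3).
Reached (1/3) = 1. Collecting the sign flips along the way, the symbol is +1.

1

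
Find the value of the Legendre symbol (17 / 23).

Euler's criterion: (17/23) ≡ 17^11 (mod 23).
17^2 ≡ 13 (mod 23)
17^4 ≡ 8 (mod 23)
17^8 ≡ 18 (mod 23)
17^11 = 17^(8+2+1) ≡ 22 (mod 23).
Result is 22 ≡ −1, so (17/23) = −1.

-1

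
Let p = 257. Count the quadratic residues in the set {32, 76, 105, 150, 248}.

(32/257) = +1 → QR.
(76/257) = -1 → non-residue.
(105/257) = -1 → non-residue.
(150/257) = -1 → non-residue.
(248/257) = +1 → QR.
Total quadratic residues among the 5: 2.

2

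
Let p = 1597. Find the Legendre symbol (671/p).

1

Reciprocity: 671 ≡ 3 and 1597 ≡ 1 (mod 4), so (671/1597) = +(1597/671).
Reduce top mod 671: now compute (255/671).
Reciprocity: 255 ≡ 3 and 671 ≡ 3 (mod 4), so (255/671) = −(671/255).
Reduce top mod 255: now compute (161/255).
Reciprocity: 161 ≡ 1 and 255 ≡ 3 (mod 4), so (161/255) = +(255/161).
Reduce top mod 161: now compute (94/161).
Pull out 2: since 161 ≡ 1 (mod 8), (2/161) = +1.
Reciprocity: 47 ≡ 3 and 161 ≡ 1 (mod 4), so (47/161) = +(161/47).
Reduce top mod 47: now compute (20/47).
Pull out 2^2: since 47 ≡ 7 (mod 8), (2/47) = +1, so (2/47)^2 = +1.
Reciprocity: 5 ≡ 1 and 47 ≡ 3 (mod 4), so (5/47) = +(47/5).
Reduce top mod 5: now compute (2/5).
Pull out 2: since 5 ≡ 5 (mod 8), (2/5) = -1.
Reached (1/5) = 1. Collecting the sign flips along the way, the symbol is +1.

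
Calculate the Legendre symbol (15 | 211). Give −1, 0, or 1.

Reciprocity: 15 ≡ 3 and 211 ≡ 3 (mod 4), so (15/211) = −(211/15).
Reduce top mod 15: now compute (1/15).
Reached (1/15) = 1. Collecting the sign flips along the way, the symbol is -1.

-1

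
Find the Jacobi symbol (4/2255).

1

Pull out 2^2: since 2255 ≡ 7 (mod 8), (2/2255) = +1, so (2/2255)^2 = +1.
Reached (1/2255) = 1. Collecting the sign flips along the way, the symbol is +1.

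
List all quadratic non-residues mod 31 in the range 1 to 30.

3, 6, 11, 12, 13, 15, 17, 21, 22, 23, 24, 26, 27, 29, 30

Square k = 1,…,15 (k and 31−k give the same square):
1²=1, 2²=4, 3²=9, 4²=16, 5²=25, 6²≡5, 7²≡18, 8²≡2, 9²≡19, 10²≡7, 11²≡28, 12²≡20, 13²≡14, 14²≡10, 15²≡8 (mod 31).
The residues are {1, 2, 4, 5, 7, 8, 9, 10, 14, 16, 18, 19, 20, 25, 28}; the non-residues are the remaining 15 nonzero classes.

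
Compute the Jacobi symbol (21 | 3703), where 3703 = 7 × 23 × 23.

0

Reciprocity: 21 ≡ 1 and 3703 ≡ 3 (mod 4), so (21/3703) = +(3703/21).
Reduce top mod 21: now compute (7/21).
Reciprocity: 7 ≡ 3 and 21 ≡ 1 (mod 4), so (7/21) = +(21/7).
Reduce top mod 7: now compute (0/7).
Top reduces to 0: gcd > 1, so the symbol is 0.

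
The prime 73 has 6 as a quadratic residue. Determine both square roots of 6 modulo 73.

15, 58

73 ≡ 1 (mod 4), so we find a root by search.
Trying successive values, 15² = 225 ≡ 6 (mod 73). The other root is 73 − 15 = 58.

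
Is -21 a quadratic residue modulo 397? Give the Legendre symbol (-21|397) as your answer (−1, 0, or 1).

Euler's criterion: (-21/397) ≡ 376^198 (mod 397).
376^2 ≡ 44 (mod 397)
376^4 ≡ 348 (mod 397)
376^8 ≡ 19 (mod 397)
376^16 ≡ 361 (mod 397)
376^32 ≡ 105 (mod 397)
376^64 ≡ 306 (mod 397)
376^128 ≡ 341 (mod 397)
376^198 = 376^(128+64+4+2) ≡ 396 (mod 397).
Result is 396 ≡ −1, so (-21/397) = −1.

-1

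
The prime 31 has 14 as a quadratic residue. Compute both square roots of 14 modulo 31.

13, 18

Since 31 ≡ 3 (mod 4), a square root of 14 is 14^((31+1)/4) = 14^8 mod 31.
Repeated squaring: 14^2≡10, 14^4≡7, 14^8≡18 (mod 31).
14^8 = 14^(8) ≡ 18 (mod 31).
Check: 18² = 324 ≡ 14 (mod 31). The two roots are 13 and 18.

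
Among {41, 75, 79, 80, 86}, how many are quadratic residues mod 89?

2

(41/89) = -1 → non-residue.
(75/89) = -1 → non-residue.
(79/89) = +1 → QR.
(80/89) = +1 → QR.
(86/89) = -1 → non-residue.
Total quadratic residues among the 5: 2.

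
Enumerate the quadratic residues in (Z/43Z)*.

Square k = 1,…,21 (k and 43−k give the same square):
1²=1, 2²=4, 3²=9, 4²=16, 5²=25, 6²=36, 7²≡6, 8²≡21, 9²≡38, 10²≡14, 11²≡35, 12²≡15, 13²≡40, 14²≡24, 15²≡10, 16²≡41, 17²≡31, 18²≡23, 19²≡17, 20²≡13, 21²≡11 (mod 43).
So the quadratic residues mod 43 are {1, 4, 6, 9, 10, 11, 13, 14, 15, 16, 17, 21, 23, 24, 25, 31, 35, 36, 38, 40, 41}.

1, 4, 6, 9, 10, 11, 13, 14, 15, 16, 17, 21, 23, 24, 25, 31, 35, 36, 38, 40, 41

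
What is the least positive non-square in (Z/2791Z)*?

(2/2791) = +1, so 2 is a residue.
(3/2791) = −1, so 3 is the smallest positive non-residue mod 2791.

3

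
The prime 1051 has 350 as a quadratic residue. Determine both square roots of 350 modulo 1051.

230, 821

Since 1051 ≡ 3 (mod 4), a square root of 350 is 350^((1051+1)/4) = 350^263 mod 1051.
Repeated squaring: 350^2≡584, 350^4≡532, 350^8≡305, 350^16≡537, 350^32≡395, 350^64≡477, 350^128≡513, 350^256≡419 (mod 1051).
350^263 = 350^(256+4+2+1) ≡ 230 (mod 1051).
Check: 230² = 52900 ≡ 350 (mod 1051). The two roots are 230 and 821.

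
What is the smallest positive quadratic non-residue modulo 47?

5

(2/47) = +1, so 2 is a residue.
(3/47) = +1, so 3 is a residue.
(4/47) = +1, so 4 is a residue.
(5/47) = −1, so 5 is the smallest positive non-residue mod 47.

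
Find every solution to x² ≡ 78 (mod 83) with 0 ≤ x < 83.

24, 59

Since 83 ≡ 3 (mod 4), a square root of 78 is 78^((83+1)/4) = 78^21 mod 83.
Repeated squaring: 78^2≡25, 78^4≡44, 78^8≡27, 78^16≡65 (mod 83).
78^21 = 78^(16+4+1) ≡ 59 (mod 83).
Check: 59² = 3481 ≡ 78 (mod 83). The two roots are 24 and 59.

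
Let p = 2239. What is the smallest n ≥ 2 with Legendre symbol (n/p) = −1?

(2/2239) = +1, so 2 is a residue.
(3/2239) = −1, so 3 is the smallest positive non-residue mod 2239.

3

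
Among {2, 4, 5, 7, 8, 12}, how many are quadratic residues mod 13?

(2/13) = -1 → non-residue.
(4/13) = +1 → QR.
(5/13) = -1 → non-residue.
(7/13) = -1 → non-residue.
(8/13) = -1 → non-residue.
(12/13) = +1 → QR.
Total quadratic residues among the 6: 2.

2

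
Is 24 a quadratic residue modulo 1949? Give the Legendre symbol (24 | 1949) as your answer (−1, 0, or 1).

1

Pull out 2^3: since 1949 ≡ 5 (mod 8), (2/1949) = -1, so (2/1949)^3 = -1.
Reciprocity: 3 ≡ 3 and 1949 ≡ 1 (mod 4), so (3/1949) = +(1949/3).
Reduce top mod 3: now compute (2/3).
Pull out 2: since 3 ≡ 3 (mod 8), (2/3) = -1.
Reached (1/3) = 1. Collecting the sign flips along the way, the symbol is +1.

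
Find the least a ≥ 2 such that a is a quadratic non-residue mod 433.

(2/433) = +1, so 2 is a residue.
(3/433) = +1, so 3 is a residue.
(4/433) = +1, so 4 is a residue.
(5/433) = −1, so 5 is the smallest positive non-residue mod 433.

5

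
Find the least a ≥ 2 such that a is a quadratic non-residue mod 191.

7

(2/191) = +1, so 2 is a residue.
(3/191) = +1, so 3 is a residue.
(4/191) = +1, so 4 is a residue.
(5/191) = +1, so 5 is a residue.
(6/191) = +1, so 6 is a residue.
(7/191) = −1, so 7 is the smallest positive non-residue mod 191.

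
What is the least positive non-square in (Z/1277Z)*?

2

(2/1277) = −1, so 2 is the smallest positive non-residue mod 1277.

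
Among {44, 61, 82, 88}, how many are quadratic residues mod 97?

3

(44/97) = +1 → QR.
(61/97) = +1 → QR.
(82/97) = -1 → non-residue.
(88/97) = +1 → QR.
Total quadratic residues among the 4: 3.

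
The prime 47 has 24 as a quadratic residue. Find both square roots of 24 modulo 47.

20, 27

Since 47 ≡ 3 (mod 4), a square root of 24 is 24^((47+1)/4) = 24^12 mod 47.
Repeated squaring: 24^2≡12, 24^4≡3, 24^8≡9 (mod 47).
24^12 = 24^(8+4) ≡ 27 (mod 47).
Check: 27² = 729 ≡ 24 (mod 47). The two roots are 20 and 27.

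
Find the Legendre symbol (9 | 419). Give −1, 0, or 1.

1

Euler's criterion: (9/419) ≡ 9^209 (mod 419).
9^2 ≡ 81 (mod 419)
9^4 ≡ 276 (mod 419)
9^8 ≡ 337 (mod 419)
9^16 ≡ 20 (mod 419)
9^32 ≡ 400 (mod 419)
9^64 ≡ 361 (mod 419)
9^128 ≡ 12 (mod 419)
9^209 = 9^(128+64+16+1) ≡ 1 (mod 419).
Result is 1, so (9/419) = 1.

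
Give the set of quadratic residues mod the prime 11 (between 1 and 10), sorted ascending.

1 3 4 5 9

Square k = 1,…,5 (k and 11−k give the same square):
1²=1, 2²=4, 3²=9, 4²≡5, 5²≡3 (mod 11).
So the quadratic residues mod 11 are {1, 3, 4, 5, 9}.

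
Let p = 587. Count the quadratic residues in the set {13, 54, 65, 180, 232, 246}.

(13/587) = -1 → non-residue.
(54/587) = -1 → non-residue.
(65/587) = +1 → QR.
(180/587) = -1 → non-residue.
(232/587) = -1 → non-residue.
(246/587) = +1 → QR.
Total quadratic residues among the 6: 2.

2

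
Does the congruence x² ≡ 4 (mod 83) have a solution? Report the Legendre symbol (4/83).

1

Pull out 2^2: since 83 ≡ 3 (mod 8), (2/83) = -1, so (2/83)^2 = +1.
Reached (1/83) = 1. Collecting the sign flips along the way, the symbol is +1.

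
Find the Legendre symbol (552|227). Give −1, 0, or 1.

First reduce: 552 ≡ 98 (mod 227).
Pull out 2: since 227 ≡ 3 (mod 8), (2/227) = -1.
Reciprocity: 49 ≡ 1 and 227 ≡ 3 (mod 4), so (49/227) = +(227/49).
Reduce top mod 49: now compute (31/49).
Reciprocity: 31 ≡ 3 and 49 ≡ 1 (mod 4), so (31/49) = +(49/31).
Reduce top mod 31: now compute (18/31).
Pull out 2: since 31 ≡ 7 (mod 8), (2/31) = +1.
Reciprocity: 9 ≡ 1 and 31 ≡ 3 (mod 4), so (9/31) = +(31/9).
Reduce top mod 9: now compute (4/9).
Pull out 2^2: since 9 ≡ 1 (mod 8), (2/9) = +1, so (2/9)^2 = +1.
Reached (1/9) = 1. Collecting the sign flips along the way, the symbol is -1.

-1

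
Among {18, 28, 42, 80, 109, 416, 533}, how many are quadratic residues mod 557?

5

(18/557) = -1 → non-residue.
(28/557) = +1 → QR.
(42/557) = +1 → QR.
(80/557) = -1 → non-residue.
(109/557) = +1 → QR.
(416/557) = +1 → QR.
(533/557) = +1 → QR.
Total quadratic residues among the 7: 5.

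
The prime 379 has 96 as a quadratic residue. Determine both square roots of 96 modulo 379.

170, 209

Since 379 ≡ 3 (mod 4), a square root of 96 is 96^((379+1)/4) = 96^95 mod 379.
Repeated squaring: 96^2≡120, 96^4≡377, 96^8≡4, 96^16≡16, 96^32≡256, 96^64≡348 (mod 379).
96^95 = 96^(64+16+8+4+2+1) ≡ 170 (mod 379).
Check: 170² = 28900 ≡ 96 (mod 379). The two roots are 170 and 209.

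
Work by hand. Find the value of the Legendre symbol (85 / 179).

1

Reciprocity: 85 ≡ 1 and 179 ≡ 3 (mod 4), so (85/179) = +(179/85).
Reduce top mod 85: now compute (9/85).
Reciprocity: 9 ≡ 1 and 85 ≡ 1 (mod 4), so (9/85) = +(85/9).
Reduce top mod 9: now compute (4/9).
Pull out 2^2: since 9 ≡ 1 (mod 8), (2/9) = +1, so (2/9)^2 = +1.
Reached (1/9) = 1. Collecting the sign flips along the way, the symbol is +1.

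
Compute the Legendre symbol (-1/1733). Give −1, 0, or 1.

1

First reduce: -1 ≡ 1732 (mod 1733).
Pull out 2^2: since 1733 ≡ 5 (mod 8), (2/1733) = -1, so (2/1733)^2 = +1.
Reciprocity: 433 ≡ 1 and 1733 ≡ 1 (mod 4), so (433/1733) = +(1733/433).
Reduce top mod 433: now compute (1/433).
Reached (1/433) = 1. Collecting the sign flips along the way, the symbol is +1.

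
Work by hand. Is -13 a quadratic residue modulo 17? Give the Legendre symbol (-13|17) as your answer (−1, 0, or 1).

Euler's criterion: (-13/17) ≡ 4^8 (mod 17).
4^2 ≡ 16 (mod 17)
4^4 ≡ 1 (mod 17)
4^8 ≡ 1 (mod 17)
4^8 = 4^(8) ≡ 1 (mod 17).
Result is 1, so (-13/17) = 1.

1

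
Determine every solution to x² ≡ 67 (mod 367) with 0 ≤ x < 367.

Since 367 ≡ 3 (mod 4), a square root of 67 is 67^((367+1)/4) = 67^92 mod 367.
Repeated squaring: 67^2≡85, 67^4≡252, 67^8≡13, 67^16≡169, 67^32≡302, 67^64≡188 (mod 367).
67^92 = 67^(64+16+8+4) ≡ 202 (mod 367).
Check: 202² = 40804 ≡ 67 (mod 367). The two roots are 165 and 202.

165, 202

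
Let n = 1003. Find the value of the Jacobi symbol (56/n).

Pull out 2^3: since 1003 ≡ 3 (mod 8), (2/1003) = -1, so (2/1003)^3 = -1.
Reciprocity: 7 ≡ 3 and 1003 ≡ 3 (mod 4), so (7/1003) = −(1003/7).
Reduce top mod 7: now compute (2/7).
Pull out 2: since 7 ≡ 7 (mod 8), (2/7) = +1.
Reached (1/7) = 1. Collecting the sign flips along the way, the symbol is +1.

1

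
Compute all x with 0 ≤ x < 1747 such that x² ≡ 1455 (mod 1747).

Since 1747 ≡ 3 (mod 4), a square root of 1455 is 1455^((1747+1)/4) = 1455^437 mod 1747.
Repeated squaring: 1455^2≡1408, 1455^4≡1366, 1455^8≡160, 1455^16≡1142, 1455^32≡902, 1455^64≡1249, 1455^128≡1677, 1455^256≡1406 (mod 1747).
1455^437 = 1455^(256+128+32+16+4+1) ≡ 1089 (mod 1747).
Check: 1089² = 1185921 ≡ 1455 (mod 1747). The two roots are 658 and 1089.

658, 1089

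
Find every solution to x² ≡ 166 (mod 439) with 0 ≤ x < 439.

212, 227

Since 439 ≡ 3 (mod 4), a square root of 166 is 166^((439+1)/4) = 166^110 mod 439.
Repeated squaring: 166^2≡338, 166^4≡104, 166^8≡280, 166^16≡258, 166^32≡275, 166^64≡117 (mod 439).
166^110 = 166^(64+32+8+4+2) ≡ 212 (mod 439).
Check: 212² = 44944 ≡ 166 (mod 439). The two roots are 212 and 227.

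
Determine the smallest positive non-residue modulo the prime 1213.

(2/1213) = −1, so 2 is the smallest positive non-residue mod 1213.

2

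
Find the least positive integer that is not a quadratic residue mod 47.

5

(2/47) = +1, so 2 is a residue.
(3/47) = +1, so 3 is a residue.
(4/47) = +1, so 4 is a residue.
(5/47) = −1, so 5 is the smallest positive non-residue mod 47.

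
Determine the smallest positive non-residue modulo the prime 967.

3

(2/967) = +1, so 2 is a residue.
(3/967) = −1, so 3 is the smallest positive non-residue mod 967.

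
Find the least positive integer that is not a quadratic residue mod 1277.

2

(2/1277) = −1, so 2 is the smallest positive non-residue mod 1277.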